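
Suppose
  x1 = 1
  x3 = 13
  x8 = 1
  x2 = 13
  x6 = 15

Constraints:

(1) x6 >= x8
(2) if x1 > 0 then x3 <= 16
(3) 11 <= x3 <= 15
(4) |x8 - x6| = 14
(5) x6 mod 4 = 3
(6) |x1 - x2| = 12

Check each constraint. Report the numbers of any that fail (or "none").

All constraints are satisfied.

(1) x6 = 15, x8 = 1; 15 ≥ 1  holds
(2) x1 = 1 > 0, so we need x3 ≤ 16; x3 = 13 ≤ 16  holds
(3) x3 = 13 lies in [11, 15]  holds
(4) |1 - 15| = 14  holds
(5) 15 mod 4 = 3  holds
(6) |1 - 13| = 12  holds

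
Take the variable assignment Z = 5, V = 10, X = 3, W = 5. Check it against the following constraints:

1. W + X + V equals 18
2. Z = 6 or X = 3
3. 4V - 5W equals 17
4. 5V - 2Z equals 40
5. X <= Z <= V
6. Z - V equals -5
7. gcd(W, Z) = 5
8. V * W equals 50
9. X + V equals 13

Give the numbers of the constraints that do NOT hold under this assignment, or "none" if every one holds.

No — constraint 3 is not satisfied.

1. W + X + V = 5 + 3 + 10 = 18 — OK.
2. Z = 5 ≠ 6, but X = 3 = 3 (second disjunct) — OK.
3. 4V - 5W = 4(10) - 5(5) = 15, not 17 — violated.
4. 5V - 2Z = 5(10) - 2(5) = 40 — OK.
5. values 3 <= 5 <= 10 — OK.
6. Z - V = 5 - 10 = -5 — OK.
7. gcd(5, 5) = 5 — OK.
8. V * W = 10 * 5 = 50 — OK.
9. X + V = 3 + 10 = 13 — OK.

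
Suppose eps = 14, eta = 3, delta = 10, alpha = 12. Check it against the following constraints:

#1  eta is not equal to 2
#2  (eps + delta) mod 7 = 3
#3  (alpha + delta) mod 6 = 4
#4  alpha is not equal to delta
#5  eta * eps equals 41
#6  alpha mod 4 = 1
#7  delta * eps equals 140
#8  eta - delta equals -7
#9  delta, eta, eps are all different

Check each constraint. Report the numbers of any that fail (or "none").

No — constraints 5 and 6 are not satisfied.

#1 eta = 3, and 3 ≠ 2  ✓
#2 eps + delta = 24; 24 mod 7 = 3  ✓
#3 alpha + delta = 22; 22 mod 6 = 4  ✓
#4 alpha = 12, delta = 10; distinct  ✓
#5 eta * eps = 3 * 14 = 42, not 41  ✗
#6 12 mod 4 = 0, not 1  ✗
#7 delta * eps = 10 * 14 = 140  ✓
#8 eta - delta = 3 - 10 = -7  ✓
#9 values 10, 3, 14 are pairwise distinct  ✓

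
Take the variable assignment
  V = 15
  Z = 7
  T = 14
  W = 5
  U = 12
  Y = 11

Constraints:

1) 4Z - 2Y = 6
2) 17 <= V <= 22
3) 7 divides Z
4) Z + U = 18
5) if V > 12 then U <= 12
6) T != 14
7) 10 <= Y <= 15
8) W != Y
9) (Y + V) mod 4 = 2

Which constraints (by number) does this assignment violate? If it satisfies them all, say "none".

Constraints 2, 4, and 6 do not hold.

1) 4Z - 2Y = 4(7) - 2(11) = 6  ✓
2) V = 15 is outside [17, 22]  ✗
3) 7 / 7 = 1, so 7 divides 7  ✓
4) Z + U = 7 + 12 = 19, not 18  ✗
5) V = 15 > 12, so we need U ≤ 12; U = 12 ≤ 12  ✓
6) T = 14, but 14 is required to differ  ✗
7) Y = 11 lies in [10, 15]  ✓
8) W = 5, Y = 11; distinct  ✓
9) Y + V = 26; 26 mod 4 = 2  ✓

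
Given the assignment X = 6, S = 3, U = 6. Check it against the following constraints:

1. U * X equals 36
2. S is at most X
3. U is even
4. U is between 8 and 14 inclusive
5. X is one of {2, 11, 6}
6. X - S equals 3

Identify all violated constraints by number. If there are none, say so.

1. U * X = 6 * 6 = 36 — OK.
2. S = 3, X = 6; 3 ≤ 6 — OK.
3. U = 6 is even — OK.
4. U = 6 is outside [8, 14] — violated.
5. X = 6 is in {2, 11, 6} — OK.
6. X - S = 6 - 3 = 3 — OK.

No — constraint 4 is not satisfied.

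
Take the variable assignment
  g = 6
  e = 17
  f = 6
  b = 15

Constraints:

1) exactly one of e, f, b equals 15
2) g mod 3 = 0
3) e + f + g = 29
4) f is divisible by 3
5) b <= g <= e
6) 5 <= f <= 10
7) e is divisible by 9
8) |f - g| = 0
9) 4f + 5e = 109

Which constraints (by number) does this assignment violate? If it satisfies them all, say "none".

1) e=17, f=6, b=15; 1 of them equals 15 — OK.
2) 6 mod 3 = 0 — OK.
3) e + f + g = 17 + 6 + 6 = 29 — OK.
4) 6 / 3 = 2, so 3 divides 6 — OK.
5) values 15, 6, 17; b = 15 is not <= g = 6 — violated.
6) f = 6 lies in [5, 10] — OK.
7) 17 = 9*1 + 8, so 9 does not divide 17 — violated.
8) |6 - 6| = 0 — OK.
9) 4f + 5e = 4(6) + 5(17) = 109 — OK.

Constraints 5 and 7 do not hold.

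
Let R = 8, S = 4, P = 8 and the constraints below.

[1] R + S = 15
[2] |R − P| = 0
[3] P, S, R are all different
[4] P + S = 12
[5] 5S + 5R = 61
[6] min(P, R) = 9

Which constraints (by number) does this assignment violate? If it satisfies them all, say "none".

[1] R + S = 8 + 4 = 12, not 15  ✗
[2] |8 − 8| = 0  ✓
[3] P = R = 8, not all different  ✗
[4] P + S = 8 + 4 = 12  ✓
[5] 5S + 5R = 5(4) + 5(8) = 60, not 61  ✗
[6] min(8, 8) = 8, not 9  ✗

Violated: 1, 3, 5, 6.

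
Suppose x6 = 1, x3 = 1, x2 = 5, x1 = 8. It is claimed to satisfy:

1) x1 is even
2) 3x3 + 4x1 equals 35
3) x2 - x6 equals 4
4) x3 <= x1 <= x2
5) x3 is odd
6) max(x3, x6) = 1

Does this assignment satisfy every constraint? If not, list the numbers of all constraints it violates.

Constraint 4 does not hold.

1) x1 = 8 is even — OK.
2) 3x3 + 4x1 = 3(1) + 4(8) = 35 — OK.
3) x2 - x6 = 5 - 1 = 4 — OK.
4) values 1, 8, 5; x1 = 8 is not <= x2 = 5 — violated.
5) x3 = 1 is odd — OK.
6) max(1, 1) = 1 — OK.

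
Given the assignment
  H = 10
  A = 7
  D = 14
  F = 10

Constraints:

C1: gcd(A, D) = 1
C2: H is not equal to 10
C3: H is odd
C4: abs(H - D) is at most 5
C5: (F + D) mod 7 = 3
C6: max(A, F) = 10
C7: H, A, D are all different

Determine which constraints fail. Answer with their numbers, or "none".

The assignment fails constraints 1, 2, 3.

C1: gcd(7, 14) = 7, not 1 — violated.
C2: H = 10, but 10 is required to differ — violated.
C3: H = 10 is even — violated.
C4: abs(10 - 14) = 4; 4 ≤ 5 — OK.
C5: F + D = 24; 24 mod 7 = 3 — OK.
C6: max(7, 10) = 10 — OK.
C7: values 10, 7, 14 are pairwise distinct — OK.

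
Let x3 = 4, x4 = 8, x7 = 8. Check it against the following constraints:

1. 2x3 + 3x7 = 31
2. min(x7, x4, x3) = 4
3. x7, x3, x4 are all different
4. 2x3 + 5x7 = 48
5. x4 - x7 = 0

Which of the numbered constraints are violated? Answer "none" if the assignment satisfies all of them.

The assignment fails constraints 1, 3.

1. 2x3 + 3x7 = 2(4) + 3(8) = 32, not 31 — violated.
2. min(8, 8, 4) = 4 — OK.
3. x7 = x4 = 8, not all different — violated.
4. 2x3 + 5x7 = 2(4) + 5(8) = 48 — OK.
5. x4 - x7 = 8 - 8 = 0 — OK.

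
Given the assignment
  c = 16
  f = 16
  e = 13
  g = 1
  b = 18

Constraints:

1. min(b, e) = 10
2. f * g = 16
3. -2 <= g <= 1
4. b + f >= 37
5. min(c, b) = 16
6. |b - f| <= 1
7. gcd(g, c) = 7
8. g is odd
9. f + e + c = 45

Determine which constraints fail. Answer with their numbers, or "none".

1. min(18, 13) = 13, not 10  ✘
2. f * g = 16 * 1 = 16  ✔
3. g = 1 lies in [-2, 1]  ✔
4. b + f = 18 + 16 = 34; 34 < 37, bound 37 not met  ✘
5. min(16, 18) = 16  ✔
6. |18 - 16| = 2; 2 > 1, exceeds bound 1  ✘
7. gcd(1, 16) = 1, not 7  ✘
8. g = 1 is odd  ✔
9. f + e + c = 16 + 13 + 16 = 45  ✔

The assignment fails constraints 1, 4, 6, and 7.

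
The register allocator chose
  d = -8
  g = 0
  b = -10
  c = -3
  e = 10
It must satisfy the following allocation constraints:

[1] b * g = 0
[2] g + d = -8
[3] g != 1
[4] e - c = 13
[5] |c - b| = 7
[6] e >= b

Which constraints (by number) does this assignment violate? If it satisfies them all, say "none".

[1] b * g = -10 * 0 = 0  true
[2] g + d = 0 + (-8) = -8  true
[3] g = 0, and 0 ≠ 1  true
[4] e - c = 10 - (-3) = 13  true
[5] |-3 - (-10)| = 7  true
[6] e = 10, b = -10; 10 ≥ -10  true

All constraints are satisfied.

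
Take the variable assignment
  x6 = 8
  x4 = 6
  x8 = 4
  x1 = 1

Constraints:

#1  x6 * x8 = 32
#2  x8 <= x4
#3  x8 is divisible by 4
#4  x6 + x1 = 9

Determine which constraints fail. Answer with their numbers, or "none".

#1 x6 * x8 = 8 * 4 = 32  yes
#2 x8 = 4, x4 = 6; 4 ≤ 6  yes
#3 4 / 4 = 1, so 4 divides 4  yes
#4 x6 + x1 = 8 + 1 = 9  yes

Yes — all constraints hold.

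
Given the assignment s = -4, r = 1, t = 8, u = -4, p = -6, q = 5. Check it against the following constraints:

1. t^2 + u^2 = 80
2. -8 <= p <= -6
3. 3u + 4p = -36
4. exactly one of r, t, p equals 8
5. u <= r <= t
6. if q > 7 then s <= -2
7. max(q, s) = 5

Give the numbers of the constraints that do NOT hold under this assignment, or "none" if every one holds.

1. t^2 + u^2 = 8^2 + (-4)^2 = 64 + 16 = 80  ✔
2. p = -6 lies in [-8, -6]  ✔
3. 3u + 4p = 3(-4) + 4(-6) = -36  ✔
4. r=1, t=8, p=-6; 1 of them equals 8  ✔
5. values -4 <= 1 <= 8  ✔
6. q = 5, not > 7; antecedent false, conditional vacuously true  ✔
7. max(5, -4) = 5  ✔

Yes — all constraints hold.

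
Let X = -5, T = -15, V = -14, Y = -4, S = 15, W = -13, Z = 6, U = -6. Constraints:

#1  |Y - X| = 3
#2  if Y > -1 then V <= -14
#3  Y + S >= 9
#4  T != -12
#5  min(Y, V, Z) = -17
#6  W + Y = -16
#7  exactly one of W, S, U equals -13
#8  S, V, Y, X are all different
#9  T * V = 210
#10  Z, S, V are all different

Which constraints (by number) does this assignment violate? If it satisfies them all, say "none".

#1 |-4 - (-5)| = 1, not 3  no
#2 Y = -4, not > -1; antecedent false, conditional vacuously true  yes
#3 Y + S = -4 + 15 = 11; 11 ≥ 9  yes
#4 T = -15, and -15 ≠ -12  yes
#5 min(-4, -14, 6) = -14, not -17  no
#6 W + Y = -13 + (-4) = -17, not -16  no
#7 W=-13, S=15, U=-6; 1 of them equals -13  yes
#8 values 15, -14, -4, -5 are pairwise distinct  yes
#9 T * V = -15 * (-14) = 210  yes
#10 values 6, 15, -14 are pairwise distinct  yes

Constraints 1, 5, 6 do not hold.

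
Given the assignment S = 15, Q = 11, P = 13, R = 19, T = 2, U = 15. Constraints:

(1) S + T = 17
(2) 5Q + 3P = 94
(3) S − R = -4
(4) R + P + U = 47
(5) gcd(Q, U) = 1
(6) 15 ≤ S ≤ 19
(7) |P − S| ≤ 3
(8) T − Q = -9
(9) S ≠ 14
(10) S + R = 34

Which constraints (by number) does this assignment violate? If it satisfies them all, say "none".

(1) S + T = 15 + 2 = 17 — holds.
(2) 5Q + 3P = 5(11) + 3(13) = 94 — holds.
(3) S − R = 15 − 19 = -4 — holds.
(4) R + P + U = 19 + 13 + 15 = 47 — holds.
(5) gcd(11, 15) = 1 — holds.
(6) S = 15 lies in [15, 19] — holds.
(7) |13 − 15| = 2; 2 ≤ 3 — holds.
(8) T − Q = 2 − 11 = -9 — holds.
(9) S = 15, and 15 ≠ 14 — holds.
(10) S + R = 15 + 19 = 34 — holds.

Yes — all constraints hold.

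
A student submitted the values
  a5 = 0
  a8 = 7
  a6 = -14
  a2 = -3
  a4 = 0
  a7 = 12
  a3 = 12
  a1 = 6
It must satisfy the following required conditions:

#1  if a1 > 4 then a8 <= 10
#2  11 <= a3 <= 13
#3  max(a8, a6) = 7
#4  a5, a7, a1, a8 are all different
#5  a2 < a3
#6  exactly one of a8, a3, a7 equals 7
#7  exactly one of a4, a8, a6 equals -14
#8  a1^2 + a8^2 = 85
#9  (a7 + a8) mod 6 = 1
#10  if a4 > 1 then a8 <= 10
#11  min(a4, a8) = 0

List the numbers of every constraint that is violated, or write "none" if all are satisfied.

All constraints are satisfied.

#1 a1 = 6 > 4, so we need a8 ≤ 10; a8 = 7 ≤ 10 — holds.
#2 a3 = 12 lies in [11, 13] — holds.
#3 max(7, -14) = 7 — holds.
#4 values 0, 12, 6, 7 are pairwise distinct — holds.
#5 a2 = -3, a3 = 12; -3 < 12 — holds.
#6 a8=7, a3=12, a7=12; 1 of them equals 7 — holds.
#7 a4=0, a8=7, a6=-14; 1 of them equals -14 — holds.
#8 a1^2 + a8^2 = 6^2 + 7^2 = 36 + 49 = 85 — holds.
#9 a7 + a8 = 19; 19 mod 6 = 1 — holds.
#10 a4 = 0, not > 1; antecedent false, conditional vacuously true — holds.
#11 min(0, 7) = 0 — holds.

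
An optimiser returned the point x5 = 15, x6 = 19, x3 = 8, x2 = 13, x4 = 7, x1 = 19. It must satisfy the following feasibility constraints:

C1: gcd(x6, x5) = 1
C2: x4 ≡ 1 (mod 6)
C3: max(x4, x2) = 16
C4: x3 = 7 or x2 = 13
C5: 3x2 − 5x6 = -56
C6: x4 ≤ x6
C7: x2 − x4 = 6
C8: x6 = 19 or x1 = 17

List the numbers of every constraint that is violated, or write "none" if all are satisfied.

The assignment fails constraint 3.

C1: gcd(19, 15) = 1  ✓
C2: 7 mod 6 = 1  ✓
C3: max(7, 13) = 13, not 16  ✗
C4: x3 = 8 ≠ 7, but x2 = 13 = 13 (second disjunct)  ✓
C5: 3x2 − 5x6 = 3(13) − 5(19) = -56  ✓
C6: x4 = 7, x6 = 19; 7 ≤ 19  ✓
C7: x2 − x4 = 13 − 7 = 6  ✓
C8: x6 = 19 = 19 (first disjunct)  ✓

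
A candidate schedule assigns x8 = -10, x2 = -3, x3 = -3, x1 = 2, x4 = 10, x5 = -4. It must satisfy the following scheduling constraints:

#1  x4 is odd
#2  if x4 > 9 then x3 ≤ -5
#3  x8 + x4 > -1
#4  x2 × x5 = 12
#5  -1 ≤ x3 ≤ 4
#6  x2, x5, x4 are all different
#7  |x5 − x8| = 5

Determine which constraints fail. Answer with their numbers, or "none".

The assignment fails constraints 1, 2, 5, and 7.

#1 x4 = 10 is even — violated.
#2 x4 = 10 > 9, so we need x3 ≤ -5; but x3 = -3 > -5 — violated.
#3 x8 + x4 = -10 + 10 = 0; 0 > -1 — OK.
#4 x2 × x5 = -3 × (-4) = 12 — OK.
#5 x3 = -3 is outside [-1, 4] — violated.
#6 values -3, -4, 10 are pairwise distinct — OK.
#7 |-4 − (-10)| = 6, not 5 — violated.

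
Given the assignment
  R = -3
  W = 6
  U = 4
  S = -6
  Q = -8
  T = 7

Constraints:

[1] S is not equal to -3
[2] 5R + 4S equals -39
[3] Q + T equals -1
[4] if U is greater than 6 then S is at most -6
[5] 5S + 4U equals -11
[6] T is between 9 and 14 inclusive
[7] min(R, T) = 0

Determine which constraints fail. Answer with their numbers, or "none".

[1] S = -6, and -6 ≠ -3  ✓
[2] 5R + 4S = 5(-3) + 4(-6) = -39  ✓
[3] Q + T = -8 + 7 = -1  ✓
[4] U = 4, not > 6; antecedent false, conditional vacuously true  ✓
[5] 5S + 4U = 5(-6) + 4(4) = -14, not -11  ✗
[6] T = 7 is outside [9, 14]  ✗
[7] min(-3, 7) = -3, not 0  ✗

Constraints 5, 6, 7 do not hold.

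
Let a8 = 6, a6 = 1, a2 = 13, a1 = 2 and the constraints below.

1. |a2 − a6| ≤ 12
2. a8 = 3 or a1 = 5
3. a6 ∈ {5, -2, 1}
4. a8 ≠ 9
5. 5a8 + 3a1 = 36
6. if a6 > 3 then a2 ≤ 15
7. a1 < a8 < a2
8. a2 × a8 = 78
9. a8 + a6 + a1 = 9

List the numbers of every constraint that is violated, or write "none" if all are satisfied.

1. |13 − 1| = 12; 12 ≤ 12 — satisfied.
2. a8 = 6 ≠ 3 and a1 = 2 ≠ 5; both disjuncts false — violated.
3. a6 = 1 is in {5, -2, 1} — satisfied.
4. a8 = 6, and 6 ≠ 9 — satisfied.
5. 5a8 + 3a1 = 5(6) + 3(2) = 36 — satisfied.
6. a6 = 1, not > 3; antecedent false, conditional vacuously true — satisfied.
7. values 2 < 6 < 13 — satisfied.
8. a2 × a8 = 13 × 6 = 78 — satisfied.
9. a8 + a6 + a1 = 6 + 1 + 2 = 9 — satisfied.

The assignment fails constraint 2.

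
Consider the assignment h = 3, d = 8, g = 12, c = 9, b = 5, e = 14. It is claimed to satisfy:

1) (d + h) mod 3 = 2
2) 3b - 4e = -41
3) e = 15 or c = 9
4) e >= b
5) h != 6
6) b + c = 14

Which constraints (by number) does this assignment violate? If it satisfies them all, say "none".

Yes — all constraints hold.

1) d + h = 11; 11 mod 3 = 2 — holds.
2) 3b - 4e = 3(5) - 4(14) = -41 — holds.
3) e = 14 ≠ 15, but c = 9 = 9 (second disjunct) — holds.
4) e = 14, b = 5; 14 ≥ 5 — holds.
5) h = 3, and 3 ≠ 6 — holds.
6) b + c = 5 + 9 = 14 — holds.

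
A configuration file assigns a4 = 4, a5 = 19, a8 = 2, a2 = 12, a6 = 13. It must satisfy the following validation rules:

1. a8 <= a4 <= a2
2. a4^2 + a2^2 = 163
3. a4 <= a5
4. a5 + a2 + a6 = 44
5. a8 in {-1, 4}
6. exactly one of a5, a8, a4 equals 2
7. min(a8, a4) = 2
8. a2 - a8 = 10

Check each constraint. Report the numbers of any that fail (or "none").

1. values 2 <= 4 <= 12  true
2. a4^2 + a2^2 = 4^2 + 12^2 = 16 + 144 = 160, not 163  false
3. a4 = 4, a5 = 19; 4 ≤ 19  true
4. a5 + a2 + a6 = 19 + 12 + 13 = 44  true
5. a8 = 2 is not in {-1, 4}  false
6. a5=19, a8=2, a4=4; 1 of them equals 2  true
7. min(2, 4) = 2  true
8. a2 - a8 = 12 - 2 = 10  true

No — constraints 2 and 5 are not satisfied.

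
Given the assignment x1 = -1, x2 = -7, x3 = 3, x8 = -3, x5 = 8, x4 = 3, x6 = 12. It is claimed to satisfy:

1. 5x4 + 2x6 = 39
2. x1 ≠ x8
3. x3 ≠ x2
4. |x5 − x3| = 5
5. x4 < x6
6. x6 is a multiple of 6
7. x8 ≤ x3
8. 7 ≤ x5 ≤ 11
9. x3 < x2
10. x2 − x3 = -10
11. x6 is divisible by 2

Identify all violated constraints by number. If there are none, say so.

Constraint 9 does not hold.

1. 5x4 + 2x6 = 5(3) + 2(12) = 39 — holds.
2. x1 = -1, x8 = -3; distinct — holds.
3. x3 = 3, x2 = -7; distinct — holds.
4. |8 − 3| = 5 — holds.
5. x4 = 3, x6 = 12; 3 < 12 — holds.
6. 12 / 6 = 2, so 6 divides 12 — holds.
7. x8 = -3, x3 = 3; -3 ≤ 3 — holds.
8. x5 = 8 lies in [7, 11] — holds.
9. x3 = 3, x2 = -7; 3 ≥ -7 (want <) — does not hold.
10. x2 − x3 = -7 − 3 = -10 — holds.
11. 12 / 2 = 6, so 2 divides 12 — holds.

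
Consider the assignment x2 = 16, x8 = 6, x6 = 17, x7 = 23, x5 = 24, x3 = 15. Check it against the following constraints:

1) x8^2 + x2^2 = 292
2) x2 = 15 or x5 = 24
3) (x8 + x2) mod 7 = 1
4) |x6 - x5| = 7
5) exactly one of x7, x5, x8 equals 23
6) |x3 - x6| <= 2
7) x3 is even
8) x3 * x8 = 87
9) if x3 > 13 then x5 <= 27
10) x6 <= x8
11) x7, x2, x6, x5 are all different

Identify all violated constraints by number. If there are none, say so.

The assignment fails constraints 7, 8, 10.

1) x8^2 + x2^2 = 6^2 + 16^2 = 36 + 256 = 292 — holds.
2) x2 = 16 ≠ 15, but x5 = 24 = 24 (second disjunct) — holds.
3) x8 + x2 = 22; 22 mod 7 = 1 — holds.
4) |17 - 24| = 7 — holds.
5) x7=23, x5=24, x8=6; 1 of them equals 23 — holds.
6) |15 - 17| = 2; 2 ≤ 2 — holds.
7) x3 = 15 is odd — fails.
8) x3 * x8 = 15 * 6 = 90, not 87 — fails.
9) x3 = 15 > 13, so we need x5 ≤ 27; x5 = 24 ≤ 27 — holds.
10) x6 = 17, x8 = 6; 17 > 6 (want ≤) — fails.
11) values 23, 16, 17, 24 are pairwise distinct — holds.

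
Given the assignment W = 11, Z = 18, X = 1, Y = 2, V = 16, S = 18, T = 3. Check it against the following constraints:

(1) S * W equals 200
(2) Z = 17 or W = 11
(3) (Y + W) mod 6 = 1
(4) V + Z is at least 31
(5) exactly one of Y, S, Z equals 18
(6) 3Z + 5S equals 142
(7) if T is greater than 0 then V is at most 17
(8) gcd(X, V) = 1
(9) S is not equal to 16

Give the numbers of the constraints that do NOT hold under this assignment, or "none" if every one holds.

(1) S * W = 18 * 11 = 198, not 200  ✘
(2) Z = 18 ≠ 17, but W = 11 = 11 (second disjunct)  ✔
(3) Y + W = 13; 13 mod 6 = 1  ✔
(4) V + Z = 16 + 18 = 34; 34 ≥ 31  ✔
(5) Y=2, S=18, Z=18; 2 of them equal 18, not exactly one  ✘
(6) 3Z + 5S = 3(18) + 5(18) = 144, not 142  ✘
(7) T = 3 > 0, so we need V ≤ 17; V = 16 ≤ 17  ✔
(8) gcd(1, 16) = 1  ✔
(9) S = 18, and 18 ≠ 16  ✔

Constraints 1, 5, and 6 are violated.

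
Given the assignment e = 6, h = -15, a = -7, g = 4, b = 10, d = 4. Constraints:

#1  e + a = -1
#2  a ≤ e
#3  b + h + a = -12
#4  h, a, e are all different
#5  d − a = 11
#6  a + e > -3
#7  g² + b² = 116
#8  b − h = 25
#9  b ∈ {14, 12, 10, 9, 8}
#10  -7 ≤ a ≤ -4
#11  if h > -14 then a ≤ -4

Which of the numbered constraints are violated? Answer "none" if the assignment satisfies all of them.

All constraints are satisfied.

#1 e + a = 6 + (-7) = -1 — satisfied.
#2 a = -7, e = 6; -7 ≤ 6 — satisfied.
#3 b + h + a = 10 + (-15) + (-7) = -12 — satisfied.
#4 values -15, -7, 6 are pairwise distinct — satisfied.
#5 d − a = 4 − (-7) = 11 — satisfied.
#6 a + e = -7 + 6 = -1; -1 > -3 — satisfied.
#7 g² + b² = 4² + 10² = 16 + 100 = 116 — satisfied.
#8 b − h = 10 − (-15) = 25 — satisfied.
#9 b = 10 is in {14, 12, 10, 9, 8} — satisfied.
#10 a = -7 lies in [-7, -4] — satisfied.
#11 h = -15, not > -14; antecedent false, conditional vacuously true — satisfied.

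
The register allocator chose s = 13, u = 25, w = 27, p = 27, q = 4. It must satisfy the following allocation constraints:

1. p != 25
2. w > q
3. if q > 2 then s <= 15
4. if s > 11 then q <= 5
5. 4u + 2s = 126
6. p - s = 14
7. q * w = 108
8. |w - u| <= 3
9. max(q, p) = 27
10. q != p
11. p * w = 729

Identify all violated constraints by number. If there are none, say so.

1. p = 27, and 27 ≠ 25 — OK.
2. w = 27, q = 4; 27 > 4 — OK.
3. q = 4 > 2, so we need s ≤ 15; s = 13 ≤ 15 — OK.
4. s = 13 > 11, so we need q ≤ 5; q = 4 ≤ 5 — OK.
5. 4u + 2s = 4(25) + 2(13) = 126 — OK.
6. p - s = 27 - 13 = 14 — OK.
7. q * w = 4 * 27 = 108 — OK.
8. |27 - 25| = 2; 2 ≤ 3 — OK.
9. max(4, 27) = 27 — OK.
10. q = 4, p = 27; distinct — OK.
11. p * w = 27 * 27 = 729 — OK.

The assignment satisfies every constraint.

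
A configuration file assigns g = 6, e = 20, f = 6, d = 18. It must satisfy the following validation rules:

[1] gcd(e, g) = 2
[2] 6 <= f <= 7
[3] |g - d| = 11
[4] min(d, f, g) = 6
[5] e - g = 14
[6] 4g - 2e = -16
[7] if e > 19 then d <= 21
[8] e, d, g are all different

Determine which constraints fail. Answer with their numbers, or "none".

[1] gcd(20, 6) = 2  true
[2] f = 6 lies in [6, 7]  true
[3] |6 - 18| = 12, not 11  false
[4] min(18, 6, 6) = 6  true
[5] e - g = 20 - 6 = 14  true
[6] 4g - 2e = 4(6) - 2(20) = -16  true
[7] e = 20 > 19, so we need d ≤ 21; d = 18 ≤ 21  true
[8] values 20, 18, 6 are pairwise distinct  true

Violated: 3.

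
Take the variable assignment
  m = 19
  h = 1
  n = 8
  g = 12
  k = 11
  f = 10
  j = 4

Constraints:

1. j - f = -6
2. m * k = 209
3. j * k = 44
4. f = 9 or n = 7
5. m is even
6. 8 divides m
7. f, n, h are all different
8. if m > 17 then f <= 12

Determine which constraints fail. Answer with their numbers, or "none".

1. j - f = 4 - 10 = -6 — holds.
2. m * k = 19 * 11 = 209 — holds.
3. j * k = 4 * 11 = 44 — holds.
4. f = 10 ≠ 9 and n = 8 ≠ 7; both disjuncts false — does not hold.
5. m = 19 is odd — does not hold.
6. 19 = 8*2 + 3, so 8 does not divide 19 — does not hold.
7. values 10, 8, 1 are pairwise distinct — holds.
8. m = 19 > 17, so we need f ≤ 12; f = 10 ≤ 12 — holds.

Violated: 4, 5, 6.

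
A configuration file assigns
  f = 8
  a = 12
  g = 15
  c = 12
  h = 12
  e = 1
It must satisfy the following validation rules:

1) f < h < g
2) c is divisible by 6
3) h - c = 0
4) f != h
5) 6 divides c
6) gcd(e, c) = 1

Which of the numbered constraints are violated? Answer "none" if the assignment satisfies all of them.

Yes — all constraints hold.

1) values 8 < 12 < 15  holds
2) 12 / 6 = 2, so 6 divides 12  holds
3) h - c = 12 - 12 = 0  holds
4) f = 8, h = 12; distinct  holds
5) 12 / 6 = 2, so 6 divides 12  holds
6) gcd(1, 12) = 1  holds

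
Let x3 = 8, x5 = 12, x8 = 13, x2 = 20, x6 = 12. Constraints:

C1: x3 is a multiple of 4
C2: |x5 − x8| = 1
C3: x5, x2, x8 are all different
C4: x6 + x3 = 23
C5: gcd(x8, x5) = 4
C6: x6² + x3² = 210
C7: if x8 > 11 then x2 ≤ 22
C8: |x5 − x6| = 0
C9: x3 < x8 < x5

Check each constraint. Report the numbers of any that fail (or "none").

C1: 8 / 4 = 2, so 4 divides 8  true
C2: |12 − 13| = 1  true
C3: values 12, 20, 13 are pairwise distinct  true
C4: x6 + x3 = 12 + 8 = 20, not 23  false
C5: gcd(13, 12) = 1, not 4  false
C6: x6² + x3² = 12² + 8² = 144 + 64 = 208, not 210  false
C7: x8 = 13 > 11, so we need x2 ≤ 22; x2 = 20 ≤ 22  true
C8: |12 − 12| = 0  true
C9: values 8, 13, 12; x8 = 13 is not < x5 = 12  false

Constraints 4, 5, 6, and 9 do not hold.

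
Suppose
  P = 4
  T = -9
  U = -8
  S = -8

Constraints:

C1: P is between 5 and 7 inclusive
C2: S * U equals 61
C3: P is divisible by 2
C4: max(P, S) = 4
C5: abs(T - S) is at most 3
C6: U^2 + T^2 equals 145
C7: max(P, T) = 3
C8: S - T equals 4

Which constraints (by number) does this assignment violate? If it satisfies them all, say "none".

C1: P = 4 is outside [5, 7]  ✘
C2: S * U = -8 * (-8) = 64, not 61  ✘
C3: 4 / 2 = 2, so 2 divides 4  ✔
C4: max(4, -8) = 4  ✔
C5: abs(-9 - (-8)) = 1; 1 ≤ 3  ✔
C6: U^2 + T^2 = (-8)^2 + (-9)^2 = 64 + 81 = 145  ✔
C7: max(4, -9) = 4, not 3  ✘
C8: S - T = -8 - (-9) = 1, not 4  ✘

The assignment fails constraints 1, 2, 7, and 8.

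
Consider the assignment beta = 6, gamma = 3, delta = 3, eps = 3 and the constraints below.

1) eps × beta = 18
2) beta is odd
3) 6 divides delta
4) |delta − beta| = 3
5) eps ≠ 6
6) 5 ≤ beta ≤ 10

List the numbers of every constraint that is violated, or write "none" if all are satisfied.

Constraints 2, 3 are violated.

1) eps × beta = 3 × 6 = 18 — satisfied.
2) beta = 6 is even — violated.
3) 3 = 6×0 + 3, so 6 does not divide 3 — violated.
4) |3 − 6| = 3 — satisfied.
5) eps = 3, and 3 ≠ 6 — satisfied.
6) beta = 6 lies in [5, 10] — satisfied.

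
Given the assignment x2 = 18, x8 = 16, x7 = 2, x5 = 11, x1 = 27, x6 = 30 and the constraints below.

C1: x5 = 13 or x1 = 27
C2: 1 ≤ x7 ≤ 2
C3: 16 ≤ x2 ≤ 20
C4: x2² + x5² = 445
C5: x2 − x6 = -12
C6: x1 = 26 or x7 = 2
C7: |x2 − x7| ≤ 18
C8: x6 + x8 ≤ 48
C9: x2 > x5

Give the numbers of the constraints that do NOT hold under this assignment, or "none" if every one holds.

No violations.

C1: x5 = 11 ≠ 13, but x1 = 27 = 27 (second disjunct)  yes
C2: x7 = 2 lies in [1, 2]  yes
C3: x2 = 18 lies in [16, 20]  yes
C4: x2² + x5² = 18² + 11² = 324 + 121 = 445  yes
C5: x2 − x6 = 18 − 30 = -12  yes
C6: x1 = 27 ≠ 26, but x7 = 2 = 2 (second disjunct)  yes
C7: |18 − 2| = 16; 16 ≤ 18  yes
C8: x6 + x8 = 30 + 16 = 46; 46 ≤ 48  yes
C9: x2 = 18, x5 = 11; 18 > 11  yes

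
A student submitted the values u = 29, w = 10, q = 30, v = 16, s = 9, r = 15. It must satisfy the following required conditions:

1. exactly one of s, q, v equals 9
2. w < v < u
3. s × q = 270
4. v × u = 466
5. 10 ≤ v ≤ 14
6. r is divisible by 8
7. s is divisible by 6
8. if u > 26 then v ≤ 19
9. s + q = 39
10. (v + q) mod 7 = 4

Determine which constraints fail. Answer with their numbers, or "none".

1. s=9, q=30, v=16; 1 of them equals 9 — OK.
2. values 10 < 16 < 29 — OK.
3. s × q = 9 × 30 = 270 — OK.
4. v × u = 16 × 29 = 464, not 466 — violated.
5. v = 16 is outside [10, 14] — violated.
6. 15 = 8×1 + 7, so 8 does not divide 15 — violated.
7. 9 = 6×1 + 3, so 6 does not divide 9 — violated.
8. u = 29 > 26, so we need v ≤ 19; v = 16 ≤ 19 — OK.
9. s + q = 9 + 30 = 39 — OK.
10. v + q = 46; 46 mod 7 = 4 — OK.

Violated: 4, 5, 6, and 7.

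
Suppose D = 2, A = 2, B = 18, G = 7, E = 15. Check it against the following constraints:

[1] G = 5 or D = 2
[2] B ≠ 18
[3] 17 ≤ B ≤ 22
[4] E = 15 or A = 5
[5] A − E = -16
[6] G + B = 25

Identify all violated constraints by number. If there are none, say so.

Violated: 2, 5.

[1] G = 7 ≠ 5, but D = 2 = 2 (second disjunct)  ✓
[2] B = 18, but 18 is required to differ  ✗
[3] B = 18 lies in [17, 22]  ✓
[4] E = 15 = 15 (first disjunct)  ✓
[5] A − E = 2 − 15 = -13, not -16  ✗
[6] G + B = 7 + 18 = 25  ✓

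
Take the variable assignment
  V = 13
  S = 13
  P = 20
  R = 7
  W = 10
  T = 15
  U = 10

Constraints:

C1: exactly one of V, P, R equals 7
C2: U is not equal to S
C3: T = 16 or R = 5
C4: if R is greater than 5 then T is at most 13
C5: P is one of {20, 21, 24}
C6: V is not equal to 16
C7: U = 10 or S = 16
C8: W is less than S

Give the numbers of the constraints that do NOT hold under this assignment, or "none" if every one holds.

C1: V=13, P=20, R=7; 1 of them equals 7  ✔
C2: U = 10, S = 13; distinct  ✔
C3: T = 15 ≠ 16 and R = 7 ≠ 5; both disjuncts false  ✘
C4: R = 7 > 5, so we need T ≤ 13; but T = 15 > 13  ✘
C5: P = 20 is in {20, 21, 24}  ✔
C6: V = 13, and 13 ≠ 16  ✔
C7: U = 10 = 10 (first disjunct)  ✔
C8: W = 10, S = 13; 10 < 13  ✔

The assignment fails constraints 3, 4.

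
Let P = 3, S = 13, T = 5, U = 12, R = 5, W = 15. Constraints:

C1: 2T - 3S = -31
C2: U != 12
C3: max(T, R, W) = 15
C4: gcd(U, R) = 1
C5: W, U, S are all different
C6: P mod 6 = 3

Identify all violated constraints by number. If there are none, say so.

C1: 2T - 3S = 2(5) - 3(13) = -29, not -31  ✘
C2: U = 12, but 12 is required to differ  ✘
C3: max(5, 5, 15) = 15  ✔
C4: gcd(12, 5) = 1  ✔
C5: values 15, 12, 13 are pairwise distinct  ✔
C6: 3 mod 6 = 3  ✔

Violated: 1 and 2.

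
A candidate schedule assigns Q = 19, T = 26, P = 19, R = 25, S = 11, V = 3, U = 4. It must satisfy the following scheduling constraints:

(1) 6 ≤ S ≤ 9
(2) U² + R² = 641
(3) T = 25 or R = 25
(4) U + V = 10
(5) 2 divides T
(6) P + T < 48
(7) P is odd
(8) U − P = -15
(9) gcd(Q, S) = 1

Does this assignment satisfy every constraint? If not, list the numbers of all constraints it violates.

(1) S = 11 is outside [6, 9]  fails
(2) U² + R² = 4² + 25² = 16 + 625 = 641  holds
(3) T = 26 ≠ 25, but R = 25 = 25 (second disjunct)  holds
(4) U + V = 4 + 3 = 7, not 10  fails
(5) 26 / 2 = 13, so 2 divides 26  holds
(6) P + T = 19 + 26 = 45; 45 < 48  holds
(7) P = 19 is odd  holds
(8) U − P = 4 − 19 = -15  holds
(9) gcd(19, 11) = 1  holds

Constraints 1 and 4 are violated.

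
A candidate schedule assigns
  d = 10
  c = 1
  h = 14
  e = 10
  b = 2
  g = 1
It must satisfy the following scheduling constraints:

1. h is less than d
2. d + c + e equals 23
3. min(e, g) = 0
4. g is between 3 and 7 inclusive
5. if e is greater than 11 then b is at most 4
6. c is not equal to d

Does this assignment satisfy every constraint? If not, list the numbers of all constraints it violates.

1. h = 14, d = 10; 14 ≥ 10 (want <) — fails.
2. d + c + e = 10 + 1 + 10 = 21, not 23 — fails.
3. min(10, 1) = 1, not 0 — fails.
4. g = 1 is outside [3, 7] — fails.
5. e = 10, not > 11; antecedent false, conditional vacuously true — holds.
6. c = 1, d = 10; distinct — holds.

The assignment fails constraints 1, 2, 3, and 4.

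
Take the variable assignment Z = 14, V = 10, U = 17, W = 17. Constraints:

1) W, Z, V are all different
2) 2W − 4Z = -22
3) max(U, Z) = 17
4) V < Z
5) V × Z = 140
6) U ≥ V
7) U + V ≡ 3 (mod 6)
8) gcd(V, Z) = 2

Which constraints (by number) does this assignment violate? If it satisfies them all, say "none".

1) values 17, 14, 10 are pairwise distinct  OK
2) 2W − 4Z = 2(17) − 4(14) = -22  OK
3) max(17, 14) = 17  OK
4) V = 10, Z = 14; 10 < 14  OK
5) V × Z = 10 × 14 = 140  OK
6) U = 17, V = 10; 17 ≥ 10  OK
7) U + V = 27; 27 mod 6 = 3  OK
8) gcd(10, 14) = 2  OK

None — every constraint holds.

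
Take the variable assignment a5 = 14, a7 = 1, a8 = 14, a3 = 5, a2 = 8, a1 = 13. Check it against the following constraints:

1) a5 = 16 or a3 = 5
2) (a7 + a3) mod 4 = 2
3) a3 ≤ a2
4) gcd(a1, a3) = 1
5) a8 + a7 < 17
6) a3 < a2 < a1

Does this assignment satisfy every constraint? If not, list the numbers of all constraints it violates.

None — every constraint holds.

1) a5 = 14 ≠ 16, but a3 = 5 = 5 (second disjunct) — holds.
2) a7 + a3 = 6; 6 mod 4 = 2 — holds.
3) a3 = 5, a2 = 8; 5 ≤ 8 — holds.
4) gcd(13, 5) = 1 — holds.
5) a8 + a7 = 14 + 1 = 15; 15 < 17 — holds.
6) values 5 < 8 < 13 — holds.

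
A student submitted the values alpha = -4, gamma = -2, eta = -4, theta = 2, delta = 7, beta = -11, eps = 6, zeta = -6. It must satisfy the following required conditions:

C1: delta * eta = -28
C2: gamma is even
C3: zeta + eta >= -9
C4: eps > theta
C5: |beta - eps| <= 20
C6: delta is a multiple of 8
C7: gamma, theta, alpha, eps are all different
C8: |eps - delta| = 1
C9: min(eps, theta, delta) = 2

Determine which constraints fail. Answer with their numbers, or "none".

Constraints 3 and 6 do not hold.

C1: delta * eta = 7 * (-4) = -28 — holds.
C2: gamma = -2 is even — holds.
C3: zeta + eta = -6 + (-4) = -10; -10 < -9, bound -9 not met — fails.
C4: eps = 6, theta = 2; 6 > 2 — holds.
C5: |-11 - 6| = 17; 17 ≤ 20 — holds.
C6: 7 = 8*0 + 7, so 8 does not divide 7 — fails.
C7: values -2, 2, -4, 6 are pairwise distinct — holds.
C8: |6 - 7| = 1 — holds.
C9: min(6, 2, 7) = 2 — holds.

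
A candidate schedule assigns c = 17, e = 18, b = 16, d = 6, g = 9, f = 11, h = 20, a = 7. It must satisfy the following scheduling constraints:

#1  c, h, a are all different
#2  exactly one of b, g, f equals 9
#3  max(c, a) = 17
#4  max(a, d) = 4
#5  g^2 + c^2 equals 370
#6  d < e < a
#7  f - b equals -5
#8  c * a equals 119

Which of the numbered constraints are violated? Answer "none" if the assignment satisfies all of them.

#1 values 17, 20, 7 are pairwise distinct — satisfied.
#2 b=16, g=9, f=11; 1 of them equals 9 — satisfied.
#3 max(17, 7) = 17 — satisfied.
#4 max(7, 6) = 7, not 4 — violated.
#5 g^2 + c^2 = 9^2 + 17^2 = 81 + 289 = 370 — satisfied.
#6 values 6, 18, 7; e = 18 is not < a = 7 — violated.
#7 f - b = 11 - 16 = -5 — satisfied.
#8 c * a = 17 * 7 = 119 — satisfied.

Violated: 4, 6.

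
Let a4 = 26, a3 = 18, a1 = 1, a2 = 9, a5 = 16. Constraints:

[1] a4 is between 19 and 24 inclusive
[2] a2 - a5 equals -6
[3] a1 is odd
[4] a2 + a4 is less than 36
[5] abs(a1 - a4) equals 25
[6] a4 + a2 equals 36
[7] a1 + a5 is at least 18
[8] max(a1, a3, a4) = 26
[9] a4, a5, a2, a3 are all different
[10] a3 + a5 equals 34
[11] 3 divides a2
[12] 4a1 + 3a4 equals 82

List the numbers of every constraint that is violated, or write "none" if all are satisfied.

Constraints 1, 2, 6, 7 do not hold.

[1] a4 = 26 is outside [19, 24] — does not hold.
[2] a2 - a5 = 9 - 16 = -7, not -6 — does not hold.
[3] a1 = 1 is odd — holds.
[4] a2 + a4 = 9 + 26 = 35; 35 < 36 — holds.
[5] abs(1 - 26) = 25 — holds.
[6] a4 + a2 = 26 + 9 = 35, not 36 — does not hold.
[7] a1 + a5 = 1 + 16 = 17; 17 < 18, bound 18 not met — does not hold.
[8] max(1, 18, 26) = 26 — holds.
[9] values 26, 16, 9, 18 are pairwise distinct — holds.
[10] a3 + a5 = 18 + 16 = 34 — holds.
[11] 9 / 3 = 3, so 3 divides 9 — holds.
[12] 4a1 + 3a4 = 4(1) + 3(26) = 82 — holds.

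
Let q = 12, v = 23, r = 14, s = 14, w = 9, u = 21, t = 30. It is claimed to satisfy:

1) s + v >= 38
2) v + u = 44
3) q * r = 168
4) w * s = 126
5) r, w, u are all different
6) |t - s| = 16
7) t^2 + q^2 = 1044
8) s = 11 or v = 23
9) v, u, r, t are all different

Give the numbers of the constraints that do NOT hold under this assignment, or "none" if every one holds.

1) s + v = 14 + 23 = 37; 37 < 38, bound 38 not met  false
2) v + u = 23 + 21 = 44  true
3) q * r = 12 * 14 = 168  true
4) w * s = 9 * 14 = 126  true
5) values 14, 9, 21 are pairwise distinct  true
6) |30 - 14| = 16  true
7) t^2 + q^2 = 30^2 + 12^2 = 900 + 144 = 1044  true
8) s = 14 ≠ 11, but v = 23 = 23 (second disjunct)  true
9) values 23, 21, 14, 30 are pairwise distinct  true

Constraint 1 does not hold.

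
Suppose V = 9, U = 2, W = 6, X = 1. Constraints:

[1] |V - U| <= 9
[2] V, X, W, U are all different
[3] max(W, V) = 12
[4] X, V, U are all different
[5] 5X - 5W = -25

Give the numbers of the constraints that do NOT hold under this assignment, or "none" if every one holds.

[1] |9 - 2| = 7; 7 ≤ 9 — holds.
[2] values 9, 1, 6, 2 are pairwise distinct — holds.
[3] max(6, 9) = 9, not 12 — fails.
[4] values 1, 9, 2 are pairwise distinct — holds.
[5] 5X - 5W = 5(1) - 5(6) = -25 — holds.

No — constraint 3 is not satisfied.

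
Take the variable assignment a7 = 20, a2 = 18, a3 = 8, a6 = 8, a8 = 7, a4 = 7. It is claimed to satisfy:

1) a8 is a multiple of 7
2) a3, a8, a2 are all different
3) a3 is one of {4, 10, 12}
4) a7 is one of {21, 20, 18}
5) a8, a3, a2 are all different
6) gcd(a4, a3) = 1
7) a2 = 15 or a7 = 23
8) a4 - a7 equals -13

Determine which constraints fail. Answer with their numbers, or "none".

1) 7 / 7 = 1, so 7 divides 7 — satisfied.
2) values 8, 7, 18 are pairwise distinct — satisfied.
3) a3 = 8 is not in {4, 10, 12} — violated.
4) a7 = 20 is in {21, 20, 18} — satisfied.
5) values 7, 8, 18 are pairwise distinct — satisfied.
6) gcd(7, 8) = 1 — satisfied.
7) a2 = 18 ≠ 15 and a7 = 20 ≠ 23; both disjuncts false — violated.
8) a4 - a7 = 7 - 20 = -13 — satisfied.

No — constraints 3 and 7 are not satisfied.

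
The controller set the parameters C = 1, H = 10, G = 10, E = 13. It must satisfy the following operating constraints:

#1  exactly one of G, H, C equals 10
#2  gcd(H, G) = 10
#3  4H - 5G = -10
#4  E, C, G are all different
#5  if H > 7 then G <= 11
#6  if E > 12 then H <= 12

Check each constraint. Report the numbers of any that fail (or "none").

#1 G=10, H=10, C=1; 2 of them equal 10, not exactly one  fails
#2 gcd(10, 10) = 10  holds
#3 4H - 5G = 4(10) - 5(10) = -10  holds
#4 values 13, 1, 10 are pairwise distinct  holds
#5 H = 10 > 7, so we need G ≤ 11; G = 10 ≤ 11  holds
#6 E = 13 > 12, so we need H ≤ 12; H = 10 ≤ 12  holds

No — constraint 1 is not satisfied.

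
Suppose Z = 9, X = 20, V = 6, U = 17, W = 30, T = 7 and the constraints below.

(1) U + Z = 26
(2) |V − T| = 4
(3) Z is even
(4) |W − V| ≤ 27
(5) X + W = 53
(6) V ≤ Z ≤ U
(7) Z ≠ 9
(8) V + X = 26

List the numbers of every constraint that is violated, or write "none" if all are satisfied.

Violated: 2, 3, 5, and 7.

(1) U + Z = 17 + 9 = 26  OK
(2) |6 − 7| = 1, not 4  FAIL
(3) Z = 9 is odd  FAIL
(4) |30 − 6| = 24; 24 ≤ 27  OK
(5) X + W = 20 + 30 = 50, not 53  FAIL
(6) values 6 ≤ 9 ≤ 17  OK
(7) Z = 9, but 9 is required to differ  FAIL
(8) V + X = 6 + 20 = 26  OK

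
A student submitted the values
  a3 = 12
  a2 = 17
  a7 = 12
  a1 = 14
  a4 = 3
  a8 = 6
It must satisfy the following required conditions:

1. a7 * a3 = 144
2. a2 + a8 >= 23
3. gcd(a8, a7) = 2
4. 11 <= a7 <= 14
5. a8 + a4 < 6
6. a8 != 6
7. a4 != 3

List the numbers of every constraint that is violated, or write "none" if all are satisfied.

Violated: 3, 5, 6, and 7.

1. a7 * a3 = 12 * 12 = 144  holds
2. a2 + a8 = 17 + 6 = 23; 23 ≥ 23  holds
3. gcd(6, 12) = 6, not 2  fails
4. a7 = 12 lies in [11, 14]  holds
5. a8 + a4 = 6 + 3 = 9; 9 ≥ 6, bound 6 not met  fails
6. a8 = 6, but 6 is required to differ  fails
7. a4 = 3, but 3 is required to differ  fails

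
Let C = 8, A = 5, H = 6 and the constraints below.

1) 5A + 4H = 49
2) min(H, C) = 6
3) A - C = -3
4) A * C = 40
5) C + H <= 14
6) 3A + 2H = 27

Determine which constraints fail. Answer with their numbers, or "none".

All constraints are satisfied.

1) 5A + 4H = 5(5) + 4(6) = 49 — OK.
2) min(6, 8) = 6 — OK.
3) A - C = 5 - 8 = -3 — OK.
4) A * C = 5 * 8 = 40 — OK.
5) C + H = 8 + 6 = 14; 14 ≤ 14 — OK.
6) 3A + 2H = 3(5) + 2(6) = 27 — OK.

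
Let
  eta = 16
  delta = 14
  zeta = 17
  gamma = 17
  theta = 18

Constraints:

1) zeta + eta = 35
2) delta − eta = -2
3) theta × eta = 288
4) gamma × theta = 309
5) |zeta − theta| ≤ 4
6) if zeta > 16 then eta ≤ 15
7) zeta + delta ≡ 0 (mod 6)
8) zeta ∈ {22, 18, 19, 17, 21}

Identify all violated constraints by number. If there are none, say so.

1) zeta + eta = 17 + 16 = 33, not 35 — violated.
2) delta − eta = 14 − 16 = -2 — satisfied.
3) theta × eta = 18 × 16 = 288 — satisfied.
4) gamma × theta = 17 × 18 = 306, not 309 — violated.
5) |17 − 18| = 1; 1 ≤ 4 — satisfied.
6) zeta = 17 > 16, so we need eta ≤ 15; but eta = 16 > 15 — violated.
7) zeta + delta = 31; 31 mod 6 = 1, not 0 — violated.
8) zeta = 17 is in {22, 18, 19, 17, 21} — satisfied.

The assignment fails constraints 1, 4, 6, 7.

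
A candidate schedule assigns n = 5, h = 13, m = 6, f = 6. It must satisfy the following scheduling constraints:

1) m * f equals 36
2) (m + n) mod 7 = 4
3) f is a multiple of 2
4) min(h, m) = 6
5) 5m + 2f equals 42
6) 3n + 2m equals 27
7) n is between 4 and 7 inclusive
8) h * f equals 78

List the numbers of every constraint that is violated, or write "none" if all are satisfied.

No violations.

1) m * f = 6 * 6 = 36 — holds.
2) m + n = 11; 11 mod 7 = 4 — holds.
3) 6 / 2 = 3, so 2 divides 6 — holds.
4) min(13, 6) = 6 — holds.
5) 5m + 2f = 5(6) + 2(6) = 42 — holds.
6) 3n + 2m = 3(5) + 2(6) = 27 — holds.
7) n = 5 lies in [4, 7] — holds.
8) h * f = 13 * 6 = 78 — holds.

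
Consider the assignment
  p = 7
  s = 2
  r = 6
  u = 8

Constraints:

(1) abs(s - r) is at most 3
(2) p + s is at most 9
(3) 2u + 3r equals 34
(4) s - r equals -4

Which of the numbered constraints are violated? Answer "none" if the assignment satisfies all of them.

(1) abs(2 - 6) = 4; 4 > 3, exceeds bound 3  ✘
(2) p + s = 7 + 2 = 9; 9 ≤ 9  ✔
(3) 2u + 3r = 2(8) + 3(6) = 34  ✔
(4) s - r = 2 - 6 = -4  ✔

No — constraint 1 is not satisfied.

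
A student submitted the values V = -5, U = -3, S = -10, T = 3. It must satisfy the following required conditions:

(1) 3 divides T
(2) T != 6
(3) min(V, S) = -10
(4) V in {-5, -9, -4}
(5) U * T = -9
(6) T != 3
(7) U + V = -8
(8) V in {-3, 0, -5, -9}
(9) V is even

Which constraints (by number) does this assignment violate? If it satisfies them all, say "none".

The assignment fails constraints 6 and 9.

(1) 3 / 3 = 1, so 3 divides 3  ✔
(2) T = 3, and 3 ≠ 6  ✔
(3) min(-5, -10) = -10  ✔
(4) V = -5 is in {-5, -9, -4}  ✔
(5) U * T = -3 * 3 = -9  ✔
(6) T = 3, but 3 is required to differ  ✘
(7) U + V = -3 + (-5) = -8  ✔
(8) V = -5 is in {-3, 0, -5, -9}  ✔
(9) V = -5 is odd  ✘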